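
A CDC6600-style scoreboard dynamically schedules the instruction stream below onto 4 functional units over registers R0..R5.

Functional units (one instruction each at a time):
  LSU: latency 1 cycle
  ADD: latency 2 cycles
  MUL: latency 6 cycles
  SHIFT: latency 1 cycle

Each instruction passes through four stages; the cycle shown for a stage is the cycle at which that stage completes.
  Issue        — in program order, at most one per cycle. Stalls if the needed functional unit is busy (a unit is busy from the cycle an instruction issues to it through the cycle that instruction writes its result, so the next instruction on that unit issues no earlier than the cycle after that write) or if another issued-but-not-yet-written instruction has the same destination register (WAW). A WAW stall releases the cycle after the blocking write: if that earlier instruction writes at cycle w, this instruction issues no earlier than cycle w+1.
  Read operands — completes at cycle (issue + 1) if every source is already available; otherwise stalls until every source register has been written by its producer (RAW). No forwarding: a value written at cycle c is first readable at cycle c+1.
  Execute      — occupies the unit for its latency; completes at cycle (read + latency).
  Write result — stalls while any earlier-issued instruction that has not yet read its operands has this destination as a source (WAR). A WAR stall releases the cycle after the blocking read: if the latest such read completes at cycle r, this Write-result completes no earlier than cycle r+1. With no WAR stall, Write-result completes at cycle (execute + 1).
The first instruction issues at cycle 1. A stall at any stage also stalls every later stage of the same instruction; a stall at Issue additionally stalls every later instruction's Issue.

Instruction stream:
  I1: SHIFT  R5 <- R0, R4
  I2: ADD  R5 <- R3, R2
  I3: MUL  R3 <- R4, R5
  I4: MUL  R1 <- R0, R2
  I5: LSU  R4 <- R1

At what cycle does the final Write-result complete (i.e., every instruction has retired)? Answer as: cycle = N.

cycle = 29

I1 -> (1, 2, 3, 4)
I2 -> (5, 6, 8, 9)  // WAW R5: wait I1 write@4
I3 -> (6, 10, 16, 17)  // RAW R5: wait I2 write@9
I4 -> (18, 19, 25, 26)  // struct: MUL busy until I3 writes@17
I5 -> (19, 27, 28, 29)  // RAW R1: wait I4 write@26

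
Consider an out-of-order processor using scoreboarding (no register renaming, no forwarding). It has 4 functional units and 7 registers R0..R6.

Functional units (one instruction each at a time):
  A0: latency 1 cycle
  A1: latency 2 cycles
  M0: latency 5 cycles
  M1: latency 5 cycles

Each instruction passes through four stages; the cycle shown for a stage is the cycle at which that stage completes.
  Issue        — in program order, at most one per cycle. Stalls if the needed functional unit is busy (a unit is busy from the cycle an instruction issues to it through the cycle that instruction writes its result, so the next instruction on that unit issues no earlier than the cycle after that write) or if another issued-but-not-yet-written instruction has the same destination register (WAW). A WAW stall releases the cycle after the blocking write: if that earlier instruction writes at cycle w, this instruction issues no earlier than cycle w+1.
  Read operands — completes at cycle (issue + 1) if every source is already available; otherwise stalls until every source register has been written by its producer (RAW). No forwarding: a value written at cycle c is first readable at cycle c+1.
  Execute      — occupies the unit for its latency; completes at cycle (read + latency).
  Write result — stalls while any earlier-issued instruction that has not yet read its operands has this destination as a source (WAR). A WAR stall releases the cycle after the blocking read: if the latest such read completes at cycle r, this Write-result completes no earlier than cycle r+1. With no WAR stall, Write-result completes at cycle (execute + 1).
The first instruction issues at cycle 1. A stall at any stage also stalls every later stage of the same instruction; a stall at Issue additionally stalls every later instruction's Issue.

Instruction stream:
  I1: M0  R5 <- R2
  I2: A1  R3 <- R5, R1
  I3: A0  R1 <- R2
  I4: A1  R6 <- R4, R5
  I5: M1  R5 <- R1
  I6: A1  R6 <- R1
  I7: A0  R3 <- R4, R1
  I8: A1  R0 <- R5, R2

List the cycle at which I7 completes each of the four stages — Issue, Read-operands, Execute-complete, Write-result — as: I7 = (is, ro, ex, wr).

I7 = (19, 20, 21, 22)

[1] I1 issues→M0
[2] I1 reads, I2 issues→A1
[3] I3 issues→A0
[4] I3 reads
[5] I3 exec-done
[7] I1 exec-done
[8] I1 writes R5
[9] I2 reads
[10] I3 writes R1
[11] I2 exec-done
[12] I2 writes R3
[13] I4 issues→A1
[14] I4 reads, I5 issues→M1
[15] I5 reads
[16] I4 exec-done
[17] I4 writes R6
[18] I6 issues→A1
[19] I6 reads, I7 issues→A0
[20] I5 exec-done, I7 reads
[21] I5 writes R5, I6 exec-done, I7 exec-done
[22] I6 writes R6, I7 writes R3
[23] I8 issues→A1
[24] I8 reads
[26] I8 exec-done
[27] I8 writes R0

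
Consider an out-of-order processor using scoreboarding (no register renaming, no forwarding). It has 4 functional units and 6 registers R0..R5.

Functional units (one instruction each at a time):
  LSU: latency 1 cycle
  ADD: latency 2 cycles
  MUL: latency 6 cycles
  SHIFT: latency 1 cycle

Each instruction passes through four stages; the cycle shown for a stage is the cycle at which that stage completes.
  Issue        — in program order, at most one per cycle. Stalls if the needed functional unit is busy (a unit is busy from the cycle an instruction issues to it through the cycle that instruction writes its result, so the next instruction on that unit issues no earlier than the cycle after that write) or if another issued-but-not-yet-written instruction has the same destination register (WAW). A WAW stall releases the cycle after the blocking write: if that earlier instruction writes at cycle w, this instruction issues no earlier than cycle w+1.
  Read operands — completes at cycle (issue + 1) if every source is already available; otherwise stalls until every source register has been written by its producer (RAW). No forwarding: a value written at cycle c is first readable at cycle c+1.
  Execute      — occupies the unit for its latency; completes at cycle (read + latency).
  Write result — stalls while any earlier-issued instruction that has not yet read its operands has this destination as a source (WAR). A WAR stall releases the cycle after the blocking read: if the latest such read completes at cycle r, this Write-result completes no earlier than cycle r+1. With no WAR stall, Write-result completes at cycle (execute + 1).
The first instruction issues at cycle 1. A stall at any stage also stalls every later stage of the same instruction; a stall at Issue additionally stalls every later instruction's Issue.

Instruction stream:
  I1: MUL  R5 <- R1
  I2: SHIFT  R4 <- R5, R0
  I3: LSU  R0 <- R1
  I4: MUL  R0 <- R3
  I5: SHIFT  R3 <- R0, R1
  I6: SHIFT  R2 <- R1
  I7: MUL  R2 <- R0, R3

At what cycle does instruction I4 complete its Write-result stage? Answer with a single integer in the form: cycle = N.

I1: IS=1 RO=2 EX=8 WR=9
I2: IS=2 RO=10 EX=11 WR=12  [RAW R5: wait I1 write@9]
I3: IS=3 RO=4 EX=5 WR=11  [WAR R0: wait I2 read@10]
I4: IS=12 RO=13 EX=19 WR=20  [WAW R0: wait I3 write@11]
I5: IS=13 RO=21 EX=22 WR=23  [RAW R0: wait I4 write@20]
I6: IS=24 RO=25 EX=26 WR=27  [struct: SHIFT busy until I5 writes@23]
I7: IS=28 RO=29 EX=35 WR=36  [WAW R2: wait I6 write@27]

cycle = 20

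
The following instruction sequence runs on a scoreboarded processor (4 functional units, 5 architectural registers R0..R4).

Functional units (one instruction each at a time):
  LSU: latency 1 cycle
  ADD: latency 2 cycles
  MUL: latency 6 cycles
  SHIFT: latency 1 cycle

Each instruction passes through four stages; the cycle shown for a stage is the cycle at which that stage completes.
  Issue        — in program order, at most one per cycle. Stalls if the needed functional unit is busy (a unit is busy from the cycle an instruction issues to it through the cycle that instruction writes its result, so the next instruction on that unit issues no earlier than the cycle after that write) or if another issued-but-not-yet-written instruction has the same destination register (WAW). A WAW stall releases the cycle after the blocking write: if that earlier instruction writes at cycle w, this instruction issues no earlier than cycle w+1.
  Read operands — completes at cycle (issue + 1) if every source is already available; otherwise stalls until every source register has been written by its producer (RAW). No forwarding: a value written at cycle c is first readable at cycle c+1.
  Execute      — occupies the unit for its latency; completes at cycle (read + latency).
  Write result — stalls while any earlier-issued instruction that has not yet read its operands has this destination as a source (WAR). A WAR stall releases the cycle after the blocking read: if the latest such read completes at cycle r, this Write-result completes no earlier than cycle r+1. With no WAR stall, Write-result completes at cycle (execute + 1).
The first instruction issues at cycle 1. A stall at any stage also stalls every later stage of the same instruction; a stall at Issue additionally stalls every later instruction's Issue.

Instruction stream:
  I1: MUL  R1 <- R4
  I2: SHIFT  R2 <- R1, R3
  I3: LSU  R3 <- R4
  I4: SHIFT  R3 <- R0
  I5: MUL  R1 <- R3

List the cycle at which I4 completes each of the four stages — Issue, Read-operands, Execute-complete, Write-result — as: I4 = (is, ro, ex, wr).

I4 = (13, 14, 15, 16)

cycle 1: I1 dispatched to MUL
cycle 2: I1 operands ready · I2 dispatched to SHIFT
cycle 3: I3 dispatched to LSU
cycle 4: I3 operands ready
cycle 5: I3 complete
cycle 8: I1 complete
cycle 9: R1←I1
cycle 10: I2 operands ready
cycle 11: I2 complete · R3←I3
cycle 12: R2←I2
cycle 13: I4 dispatched to SHIFT
cycle 14: I4 operands ready · I5 dispatched to MUL
cycle 15: I4 complete
cycle 16: R3←I4
cycle 17: I5 operands ready
cycle 23: I5 complete
cycle 24: R1←I5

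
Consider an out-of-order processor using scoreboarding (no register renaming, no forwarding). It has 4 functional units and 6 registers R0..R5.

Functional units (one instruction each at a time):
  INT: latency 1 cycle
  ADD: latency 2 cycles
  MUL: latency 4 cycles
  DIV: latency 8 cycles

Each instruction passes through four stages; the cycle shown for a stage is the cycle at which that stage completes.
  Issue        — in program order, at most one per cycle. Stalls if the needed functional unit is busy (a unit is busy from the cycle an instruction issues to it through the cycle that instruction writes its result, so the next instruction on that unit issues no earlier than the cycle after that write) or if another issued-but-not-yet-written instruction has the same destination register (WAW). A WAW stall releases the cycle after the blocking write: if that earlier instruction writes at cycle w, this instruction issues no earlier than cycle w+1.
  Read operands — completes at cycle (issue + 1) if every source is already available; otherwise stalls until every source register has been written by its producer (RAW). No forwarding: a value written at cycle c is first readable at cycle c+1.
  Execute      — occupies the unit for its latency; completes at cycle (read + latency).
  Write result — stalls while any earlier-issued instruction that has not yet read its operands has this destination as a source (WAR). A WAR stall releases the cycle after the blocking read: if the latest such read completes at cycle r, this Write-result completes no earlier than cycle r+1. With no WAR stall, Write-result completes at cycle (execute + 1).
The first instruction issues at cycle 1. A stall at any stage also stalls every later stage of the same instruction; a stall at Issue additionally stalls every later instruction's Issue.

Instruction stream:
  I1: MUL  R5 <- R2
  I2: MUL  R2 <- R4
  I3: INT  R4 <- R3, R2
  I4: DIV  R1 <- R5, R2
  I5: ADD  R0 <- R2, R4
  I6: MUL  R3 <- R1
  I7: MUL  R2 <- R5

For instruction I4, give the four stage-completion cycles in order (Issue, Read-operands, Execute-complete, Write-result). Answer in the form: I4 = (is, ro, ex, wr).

I1: IS=1 RO=2 EX=6 WR=7
I2: IS=8 RO=9 EX=13 WR=14  [struct: MUL busy until I1 writes@7]
I3: IS=9 RO=15 EX=16 WR=17  [RAW R2: wait I2 write@14]
I4: IS=10 RO=15 EX=23 WR=24  [RAW R2: wait I2 write@14]
I5: IS=11 RO=18 EX=20 WR=21  [RAW R4: wait I3 write@17]
I6: IS=15 RO=25 EX=29 WR=30  [struct: MUL busy until I2 writes@14; RAW R1: wait I4 write@24]
I7: IS=31 RO=32 EX=36 WR=37  [struct: MUL busy until I6 writes@30]

I4 = (10, 15, 23, 24)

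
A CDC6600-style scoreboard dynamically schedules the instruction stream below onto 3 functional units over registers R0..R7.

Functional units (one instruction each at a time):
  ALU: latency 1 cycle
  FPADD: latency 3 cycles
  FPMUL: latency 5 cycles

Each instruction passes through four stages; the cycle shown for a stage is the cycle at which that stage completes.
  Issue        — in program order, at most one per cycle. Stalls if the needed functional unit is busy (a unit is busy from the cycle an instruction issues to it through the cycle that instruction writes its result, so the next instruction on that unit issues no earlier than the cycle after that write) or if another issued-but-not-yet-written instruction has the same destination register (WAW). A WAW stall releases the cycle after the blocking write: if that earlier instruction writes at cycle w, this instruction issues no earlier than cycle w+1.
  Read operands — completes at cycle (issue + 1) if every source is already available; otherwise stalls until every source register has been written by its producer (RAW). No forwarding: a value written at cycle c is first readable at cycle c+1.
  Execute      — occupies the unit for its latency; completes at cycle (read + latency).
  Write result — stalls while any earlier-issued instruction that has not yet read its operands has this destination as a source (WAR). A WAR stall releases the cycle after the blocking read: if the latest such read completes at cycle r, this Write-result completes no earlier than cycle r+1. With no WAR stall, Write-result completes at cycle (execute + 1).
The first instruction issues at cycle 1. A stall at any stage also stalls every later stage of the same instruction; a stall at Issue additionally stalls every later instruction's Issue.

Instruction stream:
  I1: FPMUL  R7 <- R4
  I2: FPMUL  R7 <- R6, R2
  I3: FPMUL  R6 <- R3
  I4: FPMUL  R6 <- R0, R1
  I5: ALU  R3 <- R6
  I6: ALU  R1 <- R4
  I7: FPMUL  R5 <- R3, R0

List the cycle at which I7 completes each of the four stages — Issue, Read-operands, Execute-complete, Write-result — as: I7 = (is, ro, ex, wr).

cycle 1: I1→FPMUL
cycle 2: I1 RO
cycle 7: I1 EX
cycle 8: I1 WR R7
cycle 9: I2→FPMUL
cycle 10: I2 RO
cycle 15: I2 EX
cycle 16: I2 WR R7
cycle 17: I3→FPMUL
cycle 18: I3 RO
cycle 23: I3 EX
cycle 24: I3 WR R6
cycle 25: I4→FPMUL
cycle 26: I4 RO; I5→ALU
cycle 31: I4 EX
cycle 32: I4 WR R6
cycle 33: I5 RO
cycle 34: I5 EX
cycle 35: I5 WR R3
cycle 36: I6→ALU
cycle 37: I6 RO; I7→FPMUL
cycle 38: I6 EX; I7 RO
cycle 39: I6 WR R1
cycle 43: I7 EX
cycle 44: I7 WR R5

I7 = (37, 38, 43, 44)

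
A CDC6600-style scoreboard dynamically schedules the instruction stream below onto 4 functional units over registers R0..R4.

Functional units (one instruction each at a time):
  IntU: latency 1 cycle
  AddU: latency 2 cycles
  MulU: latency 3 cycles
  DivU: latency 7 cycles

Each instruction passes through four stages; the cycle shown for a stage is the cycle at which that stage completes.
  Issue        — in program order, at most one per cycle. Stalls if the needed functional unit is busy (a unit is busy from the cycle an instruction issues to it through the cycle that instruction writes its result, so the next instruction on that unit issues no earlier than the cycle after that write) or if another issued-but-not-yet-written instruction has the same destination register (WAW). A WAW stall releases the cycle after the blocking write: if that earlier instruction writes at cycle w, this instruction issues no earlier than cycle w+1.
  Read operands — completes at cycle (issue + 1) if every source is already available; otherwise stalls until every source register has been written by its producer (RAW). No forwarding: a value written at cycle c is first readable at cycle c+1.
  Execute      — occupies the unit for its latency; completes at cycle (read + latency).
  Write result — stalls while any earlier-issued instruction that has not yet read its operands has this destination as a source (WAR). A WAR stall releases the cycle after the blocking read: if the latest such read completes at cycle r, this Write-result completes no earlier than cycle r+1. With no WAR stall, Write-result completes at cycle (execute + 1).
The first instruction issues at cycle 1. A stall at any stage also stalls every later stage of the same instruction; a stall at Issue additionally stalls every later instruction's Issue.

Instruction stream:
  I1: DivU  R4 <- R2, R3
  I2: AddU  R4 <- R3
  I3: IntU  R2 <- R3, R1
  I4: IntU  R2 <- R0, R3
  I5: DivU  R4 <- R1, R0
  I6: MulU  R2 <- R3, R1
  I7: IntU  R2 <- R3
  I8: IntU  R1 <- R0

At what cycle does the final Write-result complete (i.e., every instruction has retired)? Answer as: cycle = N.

cycle = 33

I1: IS=1 RO=2 EX=9 WR=10
I2: IS=11 RO=12 EX=14 WR=15  [WAW R4: wait I1 write@10]
I3: IS=12 RO=13 EX=14 WR=15
I4: IS=16 RO=17 EX=18 WR=19  [struct: IntU busy until I3 writes@15]
I5: IS=17 RO=18 EX=25 WR=26
I6: IS=20 RO=21 EX=24 WR=25  [WAW R2: wait I4 write@19]
I7: IS=26 RO=27 EX=28 WR=29  [WAW R2: wait I6 write@25]
I8: IS=30 RO=31 EX=32 WR=33  [struct: IntU busy until I7 writes@29]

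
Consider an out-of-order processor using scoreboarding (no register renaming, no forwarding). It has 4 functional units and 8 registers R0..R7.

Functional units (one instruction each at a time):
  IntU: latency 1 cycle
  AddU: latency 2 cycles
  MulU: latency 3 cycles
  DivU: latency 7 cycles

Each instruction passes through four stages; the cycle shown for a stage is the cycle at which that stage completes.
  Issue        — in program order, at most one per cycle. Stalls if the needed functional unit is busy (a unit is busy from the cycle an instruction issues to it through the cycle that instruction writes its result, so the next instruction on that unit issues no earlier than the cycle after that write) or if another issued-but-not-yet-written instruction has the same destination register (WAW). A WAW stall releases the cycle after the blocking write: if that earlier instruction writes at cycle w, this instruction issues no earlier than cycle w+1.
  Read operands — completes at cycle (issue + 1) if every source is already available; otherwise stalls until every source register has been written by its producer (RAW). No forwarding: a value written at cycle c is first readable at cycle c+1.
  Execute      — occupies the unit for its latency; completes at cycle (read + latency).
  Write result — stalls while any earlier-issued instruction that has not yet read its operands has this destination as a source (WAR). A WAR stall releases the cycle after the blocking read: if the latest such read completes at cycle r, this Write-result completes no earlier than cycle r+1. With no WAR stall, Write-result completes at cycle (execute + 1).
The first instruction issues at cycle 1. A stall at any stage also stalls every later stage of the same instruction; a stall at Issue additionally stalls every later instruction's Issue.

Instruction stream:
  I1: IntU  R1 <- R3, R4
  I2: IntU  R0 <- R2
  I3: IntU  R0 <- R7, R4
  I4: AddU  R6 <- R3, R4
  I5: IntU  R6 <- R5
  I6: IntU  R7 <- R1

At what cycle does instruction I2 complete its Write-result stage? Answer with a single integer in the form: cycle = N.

c1: I1 dispatched to IntU
c2: I1 operands ready
c3: I1 complete
c4: R1←I1
c5: I2 dispatched to IntU
c6: I2 operands ready
c7: I2 complete
c8: R0←I2
c9: I3 dispatched to IntU
c10: I3 operands ready | I4 dispatched to AddU
c11: I3 complete | I4 operands ready
c12: R0←I3
c13: I4 complete
c14: R6←I4
c15: I5 dispatched to IntU
c16: I5 operands ready
c17: I5 complete
c18: R6←I5
c19: I6 dispatched to IntU
c20: I6 operands ready
c21: I6 complete
c22: R7←I6

cycle = 8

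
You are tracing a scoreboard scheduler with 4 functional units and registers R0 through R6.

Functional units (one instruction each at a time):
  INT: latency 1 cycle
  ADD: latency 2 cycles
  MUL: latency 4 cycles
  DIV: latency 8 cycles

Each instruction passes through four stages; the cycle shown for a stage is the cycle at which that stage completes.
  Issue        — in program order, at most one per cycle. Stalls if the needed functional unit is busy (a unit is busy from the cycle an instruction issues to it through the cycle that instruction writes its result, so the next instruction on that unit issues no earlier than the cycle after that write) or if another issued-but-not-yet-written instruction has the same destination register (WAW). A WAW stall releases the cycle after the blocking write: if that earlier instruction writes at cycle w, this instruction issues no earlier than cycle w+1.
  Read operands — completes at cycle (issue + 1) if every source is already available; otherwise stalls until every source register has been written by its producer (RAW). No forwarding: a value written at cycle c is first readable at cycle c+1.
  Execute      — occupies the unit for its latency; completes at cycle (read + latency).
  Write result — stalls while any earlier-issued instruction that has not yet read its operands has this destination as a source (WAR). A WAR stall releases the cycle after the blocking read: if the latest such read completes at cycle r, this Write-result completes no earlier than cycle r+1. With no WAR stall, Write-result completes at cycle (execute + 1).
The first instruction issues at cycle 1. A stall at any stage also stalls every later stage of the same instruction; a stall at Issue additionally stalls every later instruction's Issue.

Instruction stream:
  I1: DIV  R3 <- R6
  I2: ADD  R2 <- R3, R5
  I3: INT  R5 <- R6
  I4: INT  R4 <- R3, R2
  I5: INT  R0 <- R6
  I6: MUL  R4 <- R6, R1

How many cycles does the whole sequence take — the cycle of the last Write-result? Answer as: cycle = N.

cycle = 26

cycle 1: I1→DIV
cycle 2: I1 RO, I2→ADD
cycle 3: I3→INT
cycle 4: I3 RO
cycle 5: I3 EX
cycle 10: I1 EX
cycle 11: I1 WR R3
cycle 12: I2 RO
cycle 13: I3 WR R5
cycle 14: I2 EX, I4→INT
cycle 15: I2 WR R2
cycle 16: I4 RO
cycle 17: I4 EX
cycle 18: I4 WR R4
cycle 19: I5→INT
cycle 20: I5 RO, I6→MUL
cycle 21: I5 EX, I6 RO
cycle 22: I5 WR R0
cycle 25: I6 EX
cycle 26: I6 WR R4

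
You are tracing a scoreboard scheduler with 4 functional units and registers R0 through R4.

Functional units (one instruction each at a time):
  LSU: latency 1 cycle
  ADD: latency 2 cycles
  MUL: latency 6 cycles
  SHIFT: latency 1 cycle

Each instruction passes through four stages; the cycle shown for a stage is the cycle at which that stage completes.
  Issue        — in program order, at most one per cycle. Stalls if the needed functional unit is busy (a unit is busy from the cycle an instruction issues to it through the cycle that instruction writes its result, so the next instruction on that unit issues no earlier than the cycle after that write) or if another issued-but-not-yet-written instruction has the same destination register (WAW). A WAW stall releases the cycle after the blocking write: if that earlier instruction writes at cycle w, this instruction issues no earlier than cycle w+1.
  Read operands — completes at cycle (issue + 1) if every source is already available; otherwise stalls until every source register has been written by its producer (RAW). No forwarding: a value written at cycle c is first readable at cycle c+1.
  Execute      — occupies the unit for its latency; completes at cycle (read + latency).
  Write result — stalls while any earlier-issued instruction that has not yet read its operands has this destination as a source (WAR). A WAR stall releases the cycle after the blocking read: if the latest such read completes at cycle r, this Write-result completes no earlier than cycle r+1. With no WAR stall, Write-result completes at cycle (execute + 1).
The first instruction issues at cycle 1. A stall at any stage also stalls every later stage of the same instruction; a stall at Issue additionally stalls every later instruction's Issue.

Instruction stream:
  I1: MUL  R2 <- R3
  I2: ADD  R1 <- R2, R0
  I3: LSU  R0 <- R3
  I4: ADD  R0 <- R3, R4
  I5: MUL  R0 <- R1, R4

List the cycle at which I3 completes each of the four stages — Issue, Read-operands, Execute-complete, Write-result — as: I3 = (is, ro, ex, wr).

cycle 1: I1 issues→MUL
cycle 2: I1 reads; I2 issues→ADD
cycle 3: I3 issues→LSU
cycle 4: I3 reads
cycle 5: I3 exec-done
cycle 8: I1 exec-done
cycle 9: I1 writes R2
cycle 10: I2 reads
cycle 11: I3 writes R0
cycle 12: I2 exec-done
cycle 13: I2 writes R1
cycle 14: I4 issues→ADD
cycle 15: I4 reads
cycle 17: I4 exec-done
cycle 18: I4 writes R0
cycle 19: I5 issues→MUL
cycle 20: I5 reads
cycle 26: I5 exec-done
cycle 27: I5 writes R0

I3 = (3, 4, 5, 11)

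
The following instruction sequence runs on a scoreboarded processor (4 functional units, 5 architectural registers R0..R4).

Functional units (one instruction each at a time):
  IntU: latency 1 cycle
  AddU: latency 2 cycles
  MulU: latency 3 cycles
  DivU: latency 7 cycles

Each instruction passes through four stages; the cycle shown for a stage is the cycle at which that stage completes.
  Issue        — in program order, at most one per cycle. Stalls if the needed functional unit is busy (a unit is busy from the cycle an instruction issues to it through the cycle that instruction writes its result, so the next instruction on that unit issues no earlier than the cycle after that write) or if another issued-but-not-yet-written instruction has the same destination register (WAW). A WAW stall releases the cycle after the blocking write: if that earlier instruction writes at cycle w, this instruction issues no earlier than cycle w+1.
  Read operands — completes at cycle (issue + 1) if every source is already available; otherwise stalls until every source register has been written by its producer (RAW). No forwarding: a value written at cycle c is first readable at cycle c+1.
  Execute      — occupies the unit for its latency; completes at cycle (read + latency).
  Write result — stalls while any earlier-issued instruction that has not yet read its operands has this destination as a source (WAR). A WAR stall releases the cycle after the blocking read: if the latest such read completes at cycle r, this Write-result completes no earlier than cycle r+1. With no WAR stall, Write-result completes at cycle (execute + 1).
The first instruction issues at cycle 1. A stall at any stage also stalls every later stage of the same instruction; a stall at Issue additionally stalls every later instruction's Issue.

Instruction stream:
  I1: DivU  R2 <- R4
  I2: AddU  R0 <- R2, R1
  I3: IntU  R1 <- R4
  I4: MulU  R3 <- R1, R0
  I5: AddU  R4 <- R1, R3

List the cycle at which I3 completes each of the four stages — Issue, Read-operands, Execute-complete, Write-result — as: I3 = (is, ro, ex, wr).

cycle 1: issue I1 (DivU)
cycle 2: I1 read-ops | issue I2 (AddU)
cycle 3: issue I3 (IntU)
cycle 4: I3 read-ops | issue I4 (MulU)
cycle 5: I3 finished on IntU
cycle 9: I1 finished on DivU
cycle 10: I1→R2
cycle 11: I2 read-ops
cycle 12: I3→R1
cycle 13: I2 finished on AddU
cycle 14: I2→R0
cycle 15: I4 read-ops | issue I5 (AddU)
cycle 18: I4 finished on MulU
cycle 19: I4→R3
cycle 20: I5 read-ops
cycle 22: I5 finished on AddU
cycle 23: I5→R4

I3 = (3, 4, 5, 12)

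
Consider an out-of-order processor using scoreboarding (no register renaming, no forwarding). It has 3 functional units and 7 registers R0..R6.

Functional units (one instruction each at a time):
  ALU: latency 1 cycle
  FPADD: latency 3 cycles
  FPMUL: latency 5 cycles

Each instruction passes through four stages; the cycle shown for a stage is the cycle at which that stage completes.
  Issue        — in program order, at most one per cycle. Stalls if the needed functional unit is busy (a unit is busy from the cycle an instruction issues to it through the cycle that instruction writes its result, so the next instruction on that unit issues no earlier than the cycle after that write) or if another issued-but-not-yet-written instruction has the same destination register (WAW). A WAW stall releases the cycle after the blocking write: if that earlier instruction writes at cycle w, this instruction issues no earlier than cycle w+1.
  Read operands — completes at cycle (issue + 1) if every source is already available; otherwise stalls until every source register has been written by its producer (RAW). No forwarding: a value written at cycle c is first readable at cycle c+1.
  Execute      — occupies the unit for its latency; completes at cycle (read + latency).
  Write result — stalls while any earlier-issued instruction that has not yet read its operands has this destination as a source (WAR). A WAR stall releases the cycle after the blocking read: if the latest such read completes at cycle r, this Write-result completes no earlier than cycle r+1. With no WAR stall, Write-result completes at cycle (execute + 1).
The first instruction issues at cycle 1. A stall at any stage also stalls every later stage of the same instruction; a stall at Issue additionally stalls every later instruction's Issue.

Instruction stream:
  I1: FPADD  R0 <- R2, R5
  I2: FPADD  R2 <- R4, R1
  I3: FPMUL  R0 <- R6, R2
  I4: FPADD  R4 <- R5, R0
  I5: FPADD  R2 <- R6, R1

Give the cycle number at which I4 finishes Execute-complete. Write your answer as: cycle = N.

cycle = 23

c1: I1 dispatched to FPADD
c2: I1 operands ready
c5: I1 complete
c6: R0←I1
c7: I2 dispatched to FPADD
c8: I2 operands ready | I3 dispatched to FPMUL
c11: I2 complete
c12: R2←I2
c13: I3 operands ready | I4 dispatched to FPADD
c18: I3 complete
c19: R0←I3
c20: I4 operands ready
c23: I4 complete
c24: R4←I4
c25: I5 dispatched to FPADD
c26: I5 operands ready
c29: I5 complete
c30: R2←I5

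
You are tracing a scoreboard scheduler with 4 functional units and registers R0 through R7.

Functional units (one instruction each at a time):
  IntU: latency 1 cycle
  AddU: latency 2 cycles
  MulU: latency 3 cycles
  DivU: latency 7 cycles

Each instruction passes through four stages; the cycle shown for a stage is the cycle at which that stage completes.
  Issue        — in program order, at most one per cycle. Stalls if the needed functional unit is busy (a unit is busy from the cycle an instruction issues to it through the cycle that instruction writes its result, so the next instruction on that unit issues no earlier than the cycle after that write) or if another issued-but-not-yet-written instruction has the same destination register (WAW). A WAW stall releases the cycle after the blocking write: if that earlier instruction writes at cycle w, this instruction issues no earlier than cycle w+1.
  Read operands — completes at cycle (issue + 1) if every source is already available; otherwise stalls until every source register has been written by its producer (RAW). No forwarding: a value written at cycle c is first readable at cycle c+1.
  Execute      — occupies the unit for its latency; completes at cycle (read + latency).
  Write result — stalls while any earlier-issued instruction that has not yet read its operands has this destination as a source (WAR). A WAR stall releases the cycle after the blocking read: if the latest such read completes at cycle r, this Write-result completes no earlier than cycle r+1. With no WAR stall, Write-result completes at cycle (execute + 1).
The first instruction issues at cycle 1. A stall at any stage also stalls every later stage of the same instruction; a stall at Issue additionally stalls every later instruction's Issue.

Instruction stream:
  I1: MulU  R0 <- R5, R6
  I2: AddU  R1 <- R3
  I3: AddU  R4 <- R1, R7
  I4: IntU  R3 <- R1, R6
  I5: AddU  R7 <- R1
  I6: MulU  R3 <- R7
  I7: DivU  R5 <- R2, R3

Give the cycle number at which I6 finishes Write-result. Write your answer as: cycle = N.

I1  is:1  ro:2  ex:5  wr:6
I2  is:2  ro:3  ex:5  wr:6
I3  is:7  ro:8  ex:10  wr:11  — struct: AddU busy until I2 writes@6
I4  is:8  ro:9  ex:10  wr:11
I5  is:12  ro:13  ex:15  wr:16  — struct: AddU busy until I3 writes@11
I6  is:13  ro:17  ex:20  wr:21  — RAW R7: wait I5 write@16
I7  is:14  ro:22  ex:29  wr:30  — RAW R3: wait I6 write@21

cycle = 21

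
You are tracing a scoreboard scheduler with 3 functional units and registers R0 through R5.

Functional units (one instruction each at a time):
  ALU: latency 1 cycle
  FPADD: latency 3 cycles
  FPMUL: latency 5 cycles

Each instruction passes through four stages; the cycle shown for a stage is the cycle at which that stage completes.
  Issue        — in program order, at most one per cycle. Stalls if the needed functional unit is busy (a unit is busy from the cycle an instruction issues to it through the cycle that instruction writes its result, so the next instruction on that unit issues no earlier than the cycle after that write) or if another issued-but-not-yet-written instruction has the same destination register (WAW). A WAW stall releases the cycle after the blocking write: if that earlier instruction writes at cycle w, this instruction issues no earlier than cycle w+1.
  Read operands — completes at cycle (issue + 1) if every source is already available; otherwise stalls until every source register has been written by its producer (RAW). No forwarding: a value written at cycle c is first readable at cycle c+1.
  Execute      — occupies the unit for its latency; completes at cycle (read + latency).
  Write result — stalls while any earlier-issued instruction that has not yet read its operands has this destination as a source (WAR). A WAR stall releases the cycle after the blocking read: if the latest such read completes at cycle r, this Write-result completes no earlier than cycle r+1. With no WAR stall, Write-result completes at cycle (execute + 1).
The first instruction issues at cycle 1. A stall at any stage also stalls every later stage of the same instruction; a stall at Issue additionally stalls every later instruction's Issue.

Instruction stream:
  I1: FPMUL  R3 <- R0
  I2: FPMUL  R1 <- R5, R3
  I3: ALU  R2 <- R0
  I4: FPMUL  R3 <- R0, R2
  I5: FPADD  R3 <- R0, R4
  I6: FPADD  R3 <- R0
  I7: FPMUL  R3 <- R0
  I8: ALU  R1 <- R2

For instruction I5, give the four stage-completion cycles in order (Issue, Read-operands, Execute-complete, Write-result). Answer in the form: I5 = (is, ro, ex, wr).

I5 = (25, 26, 29, 30)

t=1  I1→FPMUL
t=2  I1 RO
t=7  I1 EX
t=8  I1 WR R3
t=9  I2→FPMUL
t=10  I2 RO, I3→ALU
t=11  I3 RO
t=12  I3 EX
t=13  I3 WR R2
t=15  I2 EX
t=16  I2 WR R1
t=17  I4→FPMUL
t=18  I4 RO
t=23  I4 EX
t=24  I4 WR R3
t=25  I5→FPADD
t=26  I5 RO
t=29  I5 EX
t=30  I5 WR R3
t=31  I6→FPADD
t=32  I6 RO
t=35  I6 EX
t=36  I6 WR R3
t=37  I7→FPMUL
t=38  I7 RO, I8→ALU
t=39  I8 RO
t=40  I8 EX
t=41  I8 WR R1
t=43  I7 EX
t=44  I7 WR R3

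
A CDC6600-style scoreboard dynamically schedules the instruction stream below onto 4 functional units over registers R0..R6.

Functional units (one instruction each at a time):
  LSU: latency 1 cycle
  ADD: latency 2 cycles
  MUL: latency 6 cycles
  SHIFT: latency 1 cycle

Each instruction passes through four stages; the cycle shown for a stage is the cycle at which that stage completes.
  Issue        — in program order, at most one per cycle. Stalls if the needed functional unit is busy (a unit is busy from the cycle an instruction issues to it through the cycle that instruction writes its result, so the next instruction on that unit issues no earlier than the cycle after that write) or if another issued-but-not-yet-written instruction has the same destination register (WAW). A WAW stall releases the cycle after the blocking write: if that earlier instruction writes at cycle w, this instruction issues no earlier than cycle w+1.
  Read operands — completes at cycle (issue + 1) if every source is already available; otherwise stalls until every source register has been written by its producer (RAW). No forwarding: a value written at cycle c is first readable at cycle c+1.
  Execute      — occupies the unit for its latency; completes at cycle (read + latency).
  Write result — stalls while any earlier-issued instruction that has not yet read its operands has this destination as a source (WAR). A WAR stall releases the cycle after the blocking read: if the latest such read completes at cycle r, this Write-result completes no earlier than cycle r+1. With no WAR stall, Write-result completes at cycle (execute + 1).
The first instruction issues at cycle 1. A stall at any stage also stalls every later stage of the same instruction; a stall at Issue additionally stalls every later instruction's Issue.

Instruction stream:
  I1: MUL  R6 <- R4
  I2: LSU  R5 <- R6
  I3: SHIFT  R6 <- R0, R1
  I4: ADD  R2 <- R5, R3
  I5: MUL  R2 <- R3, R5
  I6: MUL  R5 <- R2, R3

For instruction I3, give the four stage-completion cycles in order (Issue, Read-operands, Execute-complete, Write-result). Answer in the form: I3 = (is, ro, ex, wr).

I3 = (10, 11, 12, 13)

[I1] 1/2/8/9
[I2] 2/10/11/12  (RAW R6: wait I1 write@9)
[I3] 10/11/12/13  (WAW R6: wait I1 write@9)
[I4] 11/13/15/16  (RAW R5: wait I2 write@12)
[I5] 17/18/24/25  (WAW R2: wait I4 write@16)
[I6] 26/27/33/34  (struct: MUL busy until I5 writes@25)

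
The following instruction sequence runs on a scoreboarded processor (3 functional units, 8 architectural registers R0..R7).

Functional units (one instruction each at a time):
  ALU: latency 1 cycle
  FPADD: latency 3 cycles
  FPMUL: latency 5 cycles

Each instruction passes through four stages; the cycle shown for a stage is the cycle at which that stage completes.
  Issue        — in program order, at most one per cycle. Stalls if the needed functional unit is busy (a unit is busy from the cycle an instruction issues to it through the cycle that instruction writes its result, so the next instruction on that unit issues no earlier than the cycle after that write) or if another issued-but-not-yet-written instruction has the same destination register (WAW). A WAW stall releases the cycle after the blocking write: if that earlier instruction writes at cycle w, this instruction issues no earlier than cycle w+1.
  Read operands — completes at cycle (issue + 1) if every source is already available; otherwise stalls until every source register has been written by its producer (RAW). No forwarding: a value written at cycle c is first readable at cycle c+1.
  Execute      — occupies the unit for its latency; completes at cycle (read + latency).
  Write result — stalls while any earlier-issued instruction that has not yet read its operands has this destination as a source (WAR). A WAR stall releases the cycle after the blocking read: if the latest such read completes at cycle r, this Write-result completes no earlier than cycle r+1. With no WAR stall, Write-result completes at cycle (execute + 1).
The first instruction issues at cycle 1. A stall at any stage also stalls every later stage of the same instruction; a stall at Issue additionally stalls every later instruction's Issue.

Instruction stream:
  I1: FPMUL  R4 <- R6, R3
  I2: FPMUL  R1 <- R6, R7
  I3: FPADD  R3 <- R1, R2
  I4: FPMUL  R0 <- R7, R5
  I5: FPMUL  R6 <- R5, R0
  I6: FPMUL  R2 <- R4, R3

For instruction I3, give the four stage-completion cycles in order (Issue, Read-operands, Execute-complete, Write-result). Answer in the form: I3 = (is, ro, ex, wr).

t=1  I1→FPMUL
t=2  I1 RO
t=7  I1 EX
t=8  I1 WR R4
t=9  I2→FPMUL
t=10  I2 RO | I3→FPADD
t=15  I2 EX
t=16  I2 WR R1
t=17  I3 RO | I4→FPMUL
t=18  I4 RO
t=20  I3 EX
t=21  I3 WR R3
t=23  I4 EX
t=24  I4 WR R0
t=25  I5→FPMUL
t=26  I5 RO
t=31  I5 EX
t=32  I5 WR R6
t=33  I6→FPMUL
t=34  I6 RO
t=39  I6 EX
t=40  I6 WR R2

I3 = (10, 17, 20, 21)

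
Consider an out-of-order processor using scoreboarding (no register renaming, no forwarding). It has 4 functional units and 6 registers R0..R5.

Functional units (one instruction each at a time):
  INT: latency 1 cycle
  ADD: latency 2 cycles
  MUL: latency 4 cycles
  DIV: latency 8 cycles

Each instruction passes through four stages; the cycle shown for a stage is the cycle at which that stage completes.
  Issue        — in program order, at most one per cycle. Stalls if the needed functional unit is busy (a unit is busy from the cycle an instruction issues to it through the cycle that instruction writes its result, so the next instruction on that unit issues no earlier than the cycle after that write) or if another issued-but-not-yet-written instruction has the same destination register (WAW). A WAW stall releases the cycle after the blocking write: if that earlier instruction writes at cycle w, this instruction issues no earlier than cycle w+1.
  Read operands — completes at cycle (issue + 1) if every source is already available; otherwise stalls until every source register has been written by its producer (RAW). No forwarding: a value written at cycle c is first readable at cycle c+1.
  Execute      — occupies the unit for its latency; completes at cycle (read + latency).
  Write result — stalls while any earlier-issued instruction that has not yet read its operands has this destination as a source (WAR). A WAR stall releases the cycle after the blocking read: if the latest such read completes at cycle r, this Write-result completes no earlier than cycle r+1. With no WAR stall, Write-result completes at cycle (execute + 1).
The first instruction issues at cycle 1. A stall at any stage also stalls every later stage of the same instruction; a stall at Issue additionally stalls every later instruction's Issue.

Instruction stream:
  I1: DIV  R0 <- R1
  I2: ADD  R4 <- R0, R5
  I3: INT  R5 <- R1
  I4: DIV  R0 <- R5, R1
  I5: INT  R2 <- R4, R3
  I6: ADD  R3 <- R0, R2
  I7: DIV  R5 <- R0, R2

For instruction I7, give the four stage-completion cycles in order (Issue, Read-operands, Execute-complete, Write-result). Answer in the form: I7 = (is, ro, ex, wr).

I7 = (24, 25, 33, 34)

  I1 | 1 | 2 | 10 | 11
  I2 | 2 | 12 | 14 | 15   RAW R0: wait I1 write@11
  I3 | 3 | 4 | 5 | 13   WAR R5: wait I2 read@12
  I4 | 12 | 14 | 22 | 23   struct: DIV busy until I1 writes@11 · RAW R5: wait I3 write@13
  I5 | 14 | 16 | 17 | 18   struct: INT busy until I3 writes@13 · RAW R4: wait I2 write@15
  I6 | 16 | 24 | 26 | 27   struct: ADD busy until I2 writes@15 · RAW R0: wait I4 write@23
  I7 | 24 | 25 | 33 | 34   struct: DIV busy until I4 writes@23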